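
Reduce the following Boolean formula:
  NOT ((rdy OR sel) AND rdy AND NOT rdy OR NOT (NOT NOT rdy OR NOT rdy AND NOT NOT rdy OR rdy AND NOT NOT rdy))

rdy

NOT ((rdy OR sel) AND rdy AND NOT rdy OR NOT (NOT NOT rdy OR NOT rdy AND NOT NOT rdy OR rdy AND NOT NOT rdy))
= NOT ((rdy OR sel) AND rdy AND NOT rdy OR NOT (NOT NOT rdy OR NOT NOT rdy))   [distribution]
= NOT ((rdy OR sel) AND rdy AND NOT rdy OR NOT rdy AND NOT rdy)   [De Morgan]
= NOT (rdy AND NOT rdy OR NOT rdy AND NOT rdy)   [absorption]
= NOT NOT rdy   [distribution]
= rdy   [double negation]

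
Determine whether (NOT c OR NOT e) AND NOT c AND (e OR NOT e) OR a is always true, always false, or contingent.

(NOT c OR NOT e) AND NOT c AND (e OR NOT e) OR a
= (NOT c OR NOT e) AND NOT c OR a
= NOT c OR a
This depends on a, c, so it is not a constant.

contingent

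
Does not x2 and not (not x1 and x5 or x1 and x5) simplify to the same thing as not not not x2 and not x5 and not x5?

Yes

E1: not x2 and not (not x1 and x5 or x1 and x5)
    = not x2 and not x5   [distribution]
E2: not not not x2 and not x5 and not x5
    = not x2 and not x5 and not x5   [double negation]
    = not x2 and not x5   [idempotence]
Both reduce to not x2 and not x5, so they are equivalent.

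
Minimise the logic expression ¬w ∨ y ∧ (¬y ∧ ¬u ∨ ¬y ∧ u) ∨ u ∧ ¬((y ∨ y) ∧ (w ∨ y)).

¬w ∨ u ∧ ¬y

¬w ∨ y ∧ (¬y ∧ ¬u ∨ ¬y ∧ u) ∨ u ∧ ¬((y ∨ y) ∧ (w ∨ y))
= ¬w ∨ y ∧ ¬y ∨ u ∧ ¬((y ∨ y) ∧ (w ∨ y))   (distribution)
= ¬w ∨ y ∧ ¬y ∨ u ∧ ¬(y ∧ w ∨ y)   (distribution)
= ¬w ∨ y ∧ ¬y ∨ u ∧ ¬y   (absorption)
= ¬w ∨ u ∧ ¬y   (complement / identity)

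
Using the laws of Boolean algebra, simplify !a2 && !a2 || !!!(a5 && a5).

!a2 && !a2 || !!!(a5 && a5)
= !a2 && !a2 || !(a5 && a5)
= !a2 || !(a5 && a5)
= !a2 || !a5

!a2 || !a5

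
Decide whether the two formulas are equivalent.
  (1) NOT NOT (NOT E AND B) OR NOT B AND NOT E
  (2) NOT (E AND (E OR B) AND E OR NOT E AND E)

E1: NOT NOT (NOT E AND B) OR NOT B AND NOT E
    = NOT E AND B OR NOT B AND NOT E   (double negation)
    = NOT E   (distribution)
E2: NOT (E AND (E OR B) AND E OR NOT E AND E)
    = NOT (E AND E OR NOT E AND E)   (absorption)
    = NOT E   (distribution)
Both reduce to NOT E, so they are equivalent.

Yes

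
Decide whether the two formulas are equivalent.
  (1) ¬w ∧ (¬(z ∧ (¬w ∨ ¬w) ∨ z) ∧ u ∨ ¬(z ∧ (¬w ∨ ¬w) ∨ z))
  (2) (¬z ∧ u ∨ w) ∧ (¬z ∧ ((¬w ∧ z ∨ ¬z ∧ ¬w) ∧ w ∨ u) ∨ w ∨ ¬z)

E1: ¬w ∧ (¬(z ∧ (¬w ∨ ¬w) ∨ z) ∧ u ∨ ¬(z ∧ (¬w ∨ ¬w) ∨ z))
    = ¬w ∧ ¬(z ∧ (¬w ∨ ¬w) ∨ z)
    = ¬w ∧ ¬(z ∧ ¬w ∨ z)
    = ¬w ∧ ¬z
E2: (¬z ∧ u ∨ w) ∧ (¬z ∧ ((¬w ∧ z ∨ ¬z ∧ ¬w) ∧ w ∨ u) ∨ w ∨ ¬z)
    = (¬z ∧ u ∨ w) ∧ (¬z ∧ (¬w ∧ w ∨ u) ∨ w ∨ ¬z)
    = (¬z ∧ u ∨ w) ∧ (¬z ∧ u ∨ w ∨ ¬z)
    = ¬z ∧ u ∨ w
These differ: at u=1, w=1, z=0, E1 = 0 but E2 = 1.

No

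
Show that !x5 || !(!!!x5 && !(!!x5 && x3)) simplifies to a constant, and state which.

!x5 || !(!!!x5 && !(!!x5 && x3))
= !x5 || !!x5 || !!x5 && x3   [De Morgan]
= !x5 || !!x5   [absorption]
= !x5 || x5   [double negation]
= true   [complement]

true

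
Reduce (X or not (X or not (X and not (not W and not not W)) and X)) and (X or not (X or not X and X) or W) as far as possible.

(X or not (X or not (X and not (not W and not not W)) and X)) and (X or not (X or not X and X) or W)
= (X or not (X or not (X and (W or not W)) and X)) and (X or not (X or not X and X) or W)
= (X or not (X or not X and X)) and (X or not (X or not X and X) or W)
= X or not (X or not X and X)
= X or not X
= True

True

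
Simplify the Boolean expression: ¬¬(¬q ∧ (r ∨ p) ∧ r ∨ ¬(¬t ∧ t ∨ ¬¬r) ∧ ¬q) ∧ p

¬¬(¬q ∧ (r ∨ p) ∧ r ∨ ¬(¬t ∧ t ∨ ¬¬r) ∧ ¬q) ∧ p
= (¬q ∧ (r ∨ p) ∧ r ∨ ¬(¬t ∧ t ∨ ¬¬r) ∧ ¬q) ∧ p   [double negation]
= (¬q ∧ (r ∨ p) ∧ r ∨ ¬¬¬r ∧ ¬q) ∧ p   [complement / identity]
= (¬q ∧ r ∨ ¬¬¬r ∧ ¬q) ∧ p   [absorption]
= (¬q ∧ r ∨ ¬r ∧ ¬q) ∧ p   [double negation]
= ¬q ∧ p   [distribution]

¬q ∧ p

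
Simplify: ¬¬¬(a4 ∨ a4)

¬¬¬(a4 ∨ a4)
= ¬(a4 ∨ a4)   [double negation]
= ¬a4   [idempotence]

¬a4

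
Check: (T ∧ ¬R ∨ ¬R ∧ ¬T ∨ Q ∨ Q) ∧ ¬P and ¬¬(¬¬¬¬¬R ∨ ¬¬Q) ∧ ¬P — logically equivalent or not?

Yes

E1: (T ∧ ¬R ∨ ¬R ∧ ¬T ∨ Q ∨ Q) ∧ ¬P
    = (T ∧ ¬R ∨ ¬R ∧ ¬T ∨ Q) ∧ ¬P   — idempotence
    = (¬R ∨ Q) ∧ ¬P   — distribution
E2: ¬¬(¬¬¬¬¬R ∨ ¬¬Q) ∧ ¬P
    = ¬¬(¬¬¬R ∨ ¬¬Q) ∧ ¬P   — double negation
    = ¬(¬¬R ∧ ¬Q) ∧ ¬P   — De Morgan
    = (¬R ∨ Q) ∧ ¬P   — De Morgan
Both reduce to (¬R ∨ Q) ∧ ¬P, so they are equivalent.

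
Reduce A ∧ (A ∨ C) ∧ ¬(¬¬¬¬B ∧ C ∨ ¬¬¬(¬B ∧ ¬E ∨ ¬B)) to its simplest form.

A ∧ ¬B

A ∧ (A ∨ C) ∧ ¬(¬¬¬¬B ∧ C ∨ ¬¬¬(¬B ∧ ¬E ∨ ¬B))
= A ∧ ¬(¬¬¬¬B ∧ C ∨ ¬¬¬(¬B ∧ ¬E ∨ ¬B))   — absorption
= A ∧ ¬(¬¬¬¬B ∧ C ∨ ¬¬¬¬B)   — absorption
= A ∧ ¬¬¬¬¬B   — absorption
= A ∧ ¬¬¬B   — double negation
= A ∧ ¬B   — double negation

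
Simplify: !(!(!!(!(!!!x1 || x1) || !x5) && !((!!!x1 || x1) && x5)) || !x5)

false

!(!(!!(!(!!!x1 || x1) || !x5) && !((!!!x1 || x1) && x5)) || !x5)
= !(!(!((!!!x1 || x1) && x5) && !((!!!x1 || x1) && x5)) || !x5)   — De Morgan
= !(!!((!!!x1 || x1) && x5) || !x5)   — idempotence
= !(!!((!x1 || x1) && x5) || !x5)   — double negation
= !(!!x5 || !x5)   — complement / identity
= !x5 && x5   — De Morgan
= false   — complement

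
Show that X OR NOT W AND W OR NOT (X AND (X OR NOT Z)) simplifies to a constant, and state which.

X OR NOT W AND W OR NOT (X AND (X OR NOT Z))
= X OR NOT W AND W OR NOT X   (absorption)
= X OR NOT X   (complement / identity)
= TRUE   (complement)

TRUE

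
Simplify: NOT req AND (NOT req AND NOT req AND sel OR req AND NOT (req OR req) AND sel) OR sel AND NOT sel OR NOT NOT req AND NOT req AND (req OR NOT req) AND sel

NOT req AND (NOT req AND NOT req AND sel OR req AND NOT (req OR req) AND sel) OR sel AND NOT sel OR NOT NOT req AND NOT req AND (req OR NOT req) AND sel
= NOT req AND (NOT req AND NOT req AND sel OR req AND NOT (req OR req) AND sel) OR NOT NOT req AND NOT req AND (req OR NOT req) AND sel   — complement / identity
= NOT req AND (NOT req AND NOT req AND sel OR req AND NOT (req OR req) AND sel) OR NOT NOT req AND NOT req AND sel   — complement / identity
= NOT req AND (NOT req AND NOT req AND sel OR req AND NOT req AND sel) OR NOT NOT req AND NOT req AND sel   — idempotence
= NOT req AND (NOT req AND NOT req AND sel OR req AND NOT req AND sel) OR req AND NOT req AND sel   — double negation
= NOT req AND NOT req AND sel OR req AND NOT req AND sel   — distribution
= NOT req AND sel   — distribution

NOT req AND sel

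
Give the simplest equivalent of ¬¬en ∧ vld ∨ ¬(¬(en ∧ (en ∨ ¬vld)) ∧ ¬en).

¬¬en ∧ vld ∨ ¬(¬(en ∧ (en ∨ ¬vld)) ∧ ¬en)
= ¬¬en ∧ vld ∨ ¬(¬en ∧ ¬en)   (absorption)
= ¬¬en ∧ vld ∨ ¬¬en   (idempotence)
= ¬¬en   (absorption)
= en   (double negation)

en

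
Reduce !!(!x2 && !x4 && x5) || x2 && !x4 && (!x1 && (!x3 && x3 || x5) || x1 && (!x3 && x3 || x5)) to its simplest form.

!!(!x2 && !x4 && x5) || x2 && !x4 && (!x1 && (!x3 && x3 || x5) || x1 && (!x3 && x3 || x5))
= !!(!x2 && !x4 && x5) || x2 && !x4 && (!x3 && x3 || x5)   [distribution]
= !!(!x2 && !x4 && x5) || x2 && !x4 && x5   [complement / identity]
= !x2 && !x4 && x5 || x2 && !x4 && x5   [double negation]
= !x4 && x5   [distribution]

!x4 && x5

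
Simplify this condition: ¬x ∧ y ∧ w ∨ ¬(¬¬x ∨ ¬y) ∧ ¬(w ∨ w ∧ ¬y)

¬x ∧ y ∧ w ∨ ¬(¬¬x ∨ ¬y) ∧ ¬(w ∨ w ∧ ¬y)
= ¬x ∧ y ∧ w ∨ ¬(¬¬x ∨ ¬y) ∧ ¬w   [absorption]
= ¬x ∧ y ∧ w ∨ ¬x ∧ y ∧ ¬w   [De Morgan]
= ¬x ∧ y   [distribution]

¬x ∧ y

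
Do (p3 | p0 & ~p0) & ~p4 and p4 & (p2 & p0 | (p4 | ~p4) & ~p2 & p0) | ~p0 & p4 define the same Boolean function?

No

E1: (p3 | p0 & ~p0) & ~p4
    = p3 & ~p4   [complement / identity]
E2: p4 & (p2 & p0 | (p4 | ~p4) & ~p2 & p0) | ~p0 & p4
    = p4 & (p2 & p0 | ~p2 & p0) | ~p0 & p4   [complement / identity]
    = p4 & p0 | ~p0 & p4   [distribution]
    = p4   [distribution]
These differ: at p0=1, p2=1, p3=1, p4=1, E1 = 0 but E2 = 1.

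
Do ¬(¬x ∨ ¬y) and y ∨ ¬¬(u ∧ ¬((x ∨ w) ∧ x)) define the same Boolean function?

No

E1: ¬(¬x ∨ ¬y)
    = x ∧ y
E2: y ∨ ¬¬(u ∧ ¬((x ∨ w) ∧ x))
    = y ∨ ¬¬(u ∧ ¬x)
    = y ∨ u ∧ ¬x
These differ: at u=0, w=0, x=0, y=1, E1 = 0 but E2 = 1.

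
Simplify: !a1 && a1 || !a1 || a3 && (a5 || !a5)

!a1 || a3

!a1 && a1 || !a1 || a3 && (a5 || !a5)
= !a1 || a3 && (a5 || !a5)
= !a1 || a3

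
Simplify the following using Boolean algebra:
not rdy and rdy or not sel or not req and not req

not sel or not req

not rdy and rdy or not sel or not req and not req
= not rdy and rdy or not sel or not req
= not sel or not req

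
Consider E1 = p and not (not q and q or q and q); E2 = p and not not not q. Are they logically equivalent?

E1: p and not (not q and q or q and q)
    = p and not q   (distribution)
E2: p and not not not q
    = p and not q   (double negation)
Both reduce to p and not q, so they are equivalent.

Yes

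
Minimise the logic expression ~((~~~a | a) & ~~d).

~d

~((~~~a | a) & ~~d)
= ~((~a | a) & ~~d)   — double negation
= ~~~d   — complement / identity
= ~d   — double negation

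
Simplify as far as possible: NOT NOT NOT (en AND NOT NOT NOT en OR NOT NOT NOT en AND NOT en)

en

NOT NOT NOT (en AND NOT NOT NOT en OR NOT NOT NOT en AND NOT en)
= NOT NOT NOT NOT NOT NOT en   (distribution)
= NOT NOT NOT NOT en   (double negation)
= NOT NOT en   (double negation)
= en   (double negation)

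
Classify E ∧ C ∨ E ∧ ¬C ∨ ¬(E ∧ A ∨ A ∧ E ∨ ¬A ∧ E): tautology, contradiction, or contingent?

tautology

E ∧ C ∨ E ∧ ¬C ∨ ¬(E ∧ A ∨ A ∧ E ∨ ¬A ∧ E)
= E ∧ C ∨ E ∧ ¬C ∨ ¬(E ∧ A ∨ E)
= E ∧ C ∨ E ∧ ¬C ∨ ¬E
= E ∨ ¬E
= True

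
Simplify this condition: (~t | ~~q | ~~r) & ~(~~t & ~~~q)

~t | q

(~t | ~~q | ~~r) & ~(~~t & ~~~q)
= (~t | ~~q | r) & ~(~~t & ~~~q)   (double negation)
= (~t | ~~q | r) & (~t | ~~q)   (De Morgan)
= ~t | ~~q   (absorption)
= ~t | q   (double negation)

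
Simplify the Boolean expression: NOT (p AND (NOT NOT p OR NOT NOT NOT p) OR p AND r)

NOT (p AND (NOT NOT p OR NOT NOT NOT p) OR p AND r)
= NOT (p AND (p OR NOT NOT NOT p) OR p AND r)   (double negation)
= NOT (p AND (p OR NOT p) OR p AND r)   (double negation)
= NOT (p OR p AND r)   (complement / identity)
= NOT p   (absorption)

NOT p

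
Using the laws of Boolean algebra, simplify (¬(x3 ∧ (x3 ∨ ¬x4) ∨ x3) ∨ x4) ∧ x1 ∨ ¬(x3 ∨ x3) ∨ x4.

(¬(x3 ∧ (x3 ∨ ¬x4) ∨ x3) ∨ x4) ∧ x1 ∨ ¬(x3 ∨ x3) ∨ x4
= (¬(x3 ∨ x3) ∨ x4) ∧ x1 ∨ ¬(x3 ∨ x3) ∨ x4   [absorption]
= ¬(x3 ∨ x3) ∨ x4   [absorption]
= ¬x3 ∨ x4   [idempotence]

¬x3 ∨ x4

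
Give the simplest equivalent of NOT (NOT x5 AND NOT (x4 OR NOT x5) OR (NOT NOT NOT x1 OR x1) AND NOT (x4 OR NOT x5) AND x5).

NOT (NOT x5 AND NOT (x4 OR NOT x5) OR (NOT NOT NOT x1 OR x1) AND NOT (x4 OR NOT x5) AND x5)
= NOT (NOT x5 AND NOT (x4 OR NOT x5) OR (NOT x1 OR x1) AND NOT (x4 OR NOT x5) AND x5)   (double negation)
= NOT (NOT x5 AND NOT (x4 OR NOT x5) OR NOT (x4 OR NOT x5) AND x5)   (complement / identity)
= NOT NOT (x4 OR NOT x5)   (distribution)
= x4 OR NOT x5   (double negation)

x4 OR NOT x5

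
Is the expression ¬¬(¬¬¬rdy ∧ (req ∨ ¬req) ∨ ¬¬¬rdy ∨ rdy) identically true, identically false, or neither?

identically true

¬¬(¬¬¬rdy ∧ (req ∨ ¬req) ∨ ¬¬¬rdy ∨ rdy)
= ¬¬(¬¬¬rdy ∨ ¬¬¬rdy ∨ rdy)   — complement / identity
= ¬¬(¬¬¬rdy ∨ rdy)   — idempotence
= ¬¬(¬rdy ∨ rdy)   — double negation
= ¬rdy ∨ rdy   — double negation
= True   — complement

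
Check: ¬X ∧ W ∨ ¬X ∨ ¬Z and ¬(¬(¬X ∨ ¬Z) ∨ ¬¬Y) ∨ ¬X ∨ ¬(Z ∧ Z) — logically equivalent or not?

Yes

E1: ¬X ∧ W ∨ ¬X ∨ ¬Z
    = ¬X ∨ ¬Z   — absorption
E2: ¬(¬(¬X ∨ ¬Z) ∨ ¬¬Y) ∨ ¬X ∨ ¬(Z ∧ Z)
    = ¬(¬(¬X ∨ ¬Z) ∨ ¬¬Y) ∨ ¬X ∨ ¬Z   — idempotence
    = (¬X ∨ ¬Z) ∧ ¬Y ∨ ¬X ∨ ¬Z   — De Morgan
    = ¬X ∨ ¬Z   — absorption
Both reduce to ¬X ∨ ¬Z, so they are equivalent.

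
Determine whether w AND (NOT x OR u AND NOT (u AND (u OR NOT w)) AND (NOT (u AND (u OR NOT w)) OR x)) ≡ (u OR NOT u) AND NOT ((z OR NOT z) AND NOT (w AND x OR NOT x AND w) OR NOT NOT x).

Yes

E1: w AND (NOT x OR u AND NOT (u AND (u OR NOT w)) AND (NOT (u AND (u OR NOT w)) OR x))
    = w AND (NOT x OR u AND NOT (u AND (u OR NOT w)))
    = w AND (NOT x OR u AND NOT u)
    = w AND NOT x
E2: (u OR NOT u) AND NOT ((z OR NOT z) AND NOT (w AND x OR NOT x AND w) OR NOT NOT x)
    = NOT ((z OR NOT z) AND NOT (w AND x OR NOT x AND w) OR NOT NOT x)
    = NOT ((z OR NOT z) AND NOT w OR NOT NOT x)
    = NOT (NOT w OR NOT NOT x)
    = w AND NOT x
Both reduce to w AND NOT x, so they are equivalent.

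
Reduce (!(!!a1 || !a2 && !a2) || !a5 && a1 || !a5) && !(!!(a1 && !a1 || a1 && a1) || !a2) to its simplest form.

!a1 && a2

(!(!!a1 || !a2 && !a2) || !a5 && a1 || !a5) && !(!!(a1 && !a1 || a1 && a1) || !a2)
= (!(!!a1 || !a2 && !a2) || !a5 && a1 || !a5) && !(!!a1 || !a2)   — distribution
= (!(!!a1 || !a2 && !a2) || !a5) && !(!!a1 || !a2)   — absorption
= (!(!!a1 || !a2) || !a5) && !(!!a1 || !a2)   — idempotence
= !(!!a1 || !a2)   — absorption
= !a1 && a2   — De Morgan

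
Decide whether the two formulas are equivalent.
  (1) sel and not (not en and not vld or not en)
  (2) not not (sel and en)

Yes

E1: sel and not (not en and not vld or not en)
    = sel and not not en   [absorption]
    = sel and en   [double negation]
E2: not not (sel and en)
    = sel and en   [double negation]
Both reduce to sel and en, so they are equivalent.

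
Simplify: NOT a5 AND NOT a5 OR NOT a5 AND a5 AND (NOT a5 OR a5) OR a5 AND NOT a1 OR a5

NOT a5 AND NOT a5 OR NOT a5 AND a5 AND (NOT a5 OR a5) OR a5 AND NOT a1 OR a5
= NOT a5 AND NOT a5 OR NOT a5 AND a5 AND (NOT a5 OR a5) OR a5   — absorption
= NOT a5 AND NOT a5 OR NOT a5 AND a5 OR a5   — complement / identity
= NOT a5 OR a5   — distribution
= TRUE   — complement

TRUE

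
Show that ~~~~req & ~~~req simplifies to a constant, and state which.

~~~~req & ~~~req
= ~~req & ~~~req   [double negation]
= ~~req & ~req   [double negation]
= req & ~req   [double negation]
= 0   [complement]

0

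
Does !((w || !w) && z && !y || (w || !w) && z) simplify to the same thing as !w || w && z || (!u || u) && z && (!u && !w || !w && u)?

E1: !((w || !w) && z && !y || (w || !w) && z)
    = !((w || !w) && z)   [absorption]
    = !z   [complement / identity]
E2: !w || w && z || (!u || u) && z && (!u && !w || !w && u)
    = !w || w && z || (!u || u) && z && !w   [distribution]
    = !w || w && z || z && !w   [complement / identity]
    = !w || z   [distribution]
These differ: at u=0, w=1, y=1, z=0, E1 = 1 but E2 = 0.

No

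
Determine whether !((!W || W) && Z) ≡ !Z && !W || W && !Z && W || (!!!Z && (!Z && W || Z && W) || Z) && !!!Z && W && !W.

Yes

E1: !((!W || W) && Z)
    = !Z   [complement / identity]
E2: !Z && !W || W && !Z && W || (!!!Z && (!Z && W || Z && W) || Z) && !!!Z && W && !W
    = !Z && !W || W && !Z && W || (!!!Z && W || Z) && !!!Z && W && !W   [distribution]
    = !Z && !W || W && !Z && W || !!!Z && W && !W   [absorption]
    = !Z && !W || W && !Z && W || !Z && W && !W   [double negation]
    = !Z && !W || !Z && W   [distribution]
    = !Z   [distribution]
Both reduce to !Z, so they are equivalent.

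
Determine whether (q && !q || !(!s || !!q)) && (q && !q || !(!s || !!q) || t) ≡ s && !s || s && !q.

E1: (q && !q || !(!s || !!q)) && (q && !q || !(!s || !!q) || t)
    = q && !q || !(!s || !!q)   (absorption)
    = q && !q || s && !q   (De Morgan)
    = s && !q   (complement / identity)
E2: s && !s || s && !q
    = s && !q   (complement / identity)
Both reduce to s && !q, so they are equivalent.

Yes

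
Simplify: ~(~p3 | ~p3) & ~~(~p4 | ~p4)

p3 & ~p4

~(~p3 | ~p3) & ~~(~p4 | ~p4)
= ~(~p3 | ~p3) & ~~~p4   — idempotence
= p3 & p3 & ~~~p4   — De Morgan
= p3 & ~~~p4   — idempotence
= p3 & ~p4   — double negation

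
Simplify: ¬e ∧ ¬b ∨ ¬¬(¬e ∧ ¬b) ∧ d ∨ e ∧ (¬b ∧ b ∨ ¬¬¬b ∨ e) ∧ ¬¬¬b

¬e ∧ ¬b ∨ ¬¬(¬e ∧ ¬b) ∧ d ∨ e ∧ (¬b ∧ b ∨ ¬¬¬b ∨ e) ∧ ¬¬¬b
= ¬e ∧ ¬b ∨ ¬¬(¬e ∧ ¬b) ∧ d ∨ e ∧ (¬¬¬b ∨ e) ∧ ¬¬¬b   (complement / identity)
= ¬e ∧ ¬b ∨ ¬¬(¬e ∧ ¬b) ∧ d ∨ e ∧ ¬¬¬b   (absorption)
= ¬e ∧ ¬b ∨ ¬e ∧ ¬b ∧ d ∨ e ∧ ¬¬¬b   (double negation)
= ¬e ∧ ¬b ∨ e ∧ ¬¬¬b   (absorption)
= ¬e ∧ ¬b ∨ e ∧ ¬b   (double negation)
= ¬b   (distribution)

¬b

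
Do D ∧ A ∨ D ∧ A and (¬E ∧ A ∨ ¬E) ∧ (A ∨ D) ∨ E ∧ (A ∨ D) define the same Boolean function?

No

E1: D ∧ A ∨ D ∧ A
    = D ∧ A   [idempotence]
E2: (¬E ∧ A ∨ ¬E) ∧ (A ∨ D) ∨ E ∧ (A ∨ D)
    = ¬E ∧ (A ∨ D) ∨ E ∧ (A ∨ D)   [absorption]
    = A ∨ D   [distribution]
These differ: at A=1, D=0, E=0, E1 = 0 but E2 = 1.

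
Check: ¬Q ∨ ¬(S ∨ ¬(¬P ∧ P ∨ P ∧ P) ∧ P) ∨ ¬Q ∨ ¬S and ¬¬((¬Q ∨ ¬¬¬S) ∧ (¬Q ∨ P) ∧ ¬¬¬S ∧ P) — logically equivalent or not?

E1: ¬Q ∨ ¬(S ∨ ¬(¬P ∧ P ∨ P ∧ P) ∧ P) ∨ ¬Q ∨ ¬S
    = ¬Q ∨ ¬(S ∨ ¬P ∧ P) ∨ ¬Q ∨ ¬S   (distribution)
    = ¬Q ∨ ¬S ∨ ¬Q ∨ ¬S   (complement / identity)
    = ¬Q ∨ ¬S   (idempotence)
E2: ¬¬((¬Q ∨ ¬¬¬S) ∧ (¬Q ∨ P) ∧ ¬¬¬S ∧ P)
    = ¬¬((¬¬¬S ∧ P ∨ ¬Q) ∧ ¬¬¬S ∧ P)   (distribution)
    = ¬¬(¬¬¬S ∧ P)   (absorption)
    = ¬¬(¬S ∧ P)   (double negation)
    = ¬S ∧ P   (double negation)
These differ: at P=0, Q=0, S=1, E1 = 1 but E2 = 0.

No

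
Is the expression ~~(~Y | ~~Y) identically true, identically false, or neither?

identically true

~~(~Y | ~~Y)
= ~~(~Y | Y)   (double negation)
= ~Y | Y   (double negation)
= 1   (complement)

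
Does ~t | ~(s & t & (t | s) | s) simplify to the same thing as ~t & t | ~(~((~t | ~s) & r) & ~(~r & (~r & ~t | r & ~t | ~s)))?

Yes

E1: ~t | ~(s & t & (t | s) | s)
    = ~t | ~(s & t | s)   (absorption)
    = ~t | ~s   (absorption)
E2: ~t & t | ~(~((~t | ~s) & r) & ~(~r & (~r & ~t | r & ~t | ~s)))
    = ~(~((~t | ~s) & r) & ~(~r & (~r & ~t | r & ~t | ~s)))   (complement / identity)
    = ~(~((~t | ~s) & r) & ~(~r & (~t | ~s)))   (distribution)
    = (~t | ~s) & r | ~r & (~t | ~s)   (De Morgan)
    = ~t | ~s   (distribution)
Both reduce to ~t | ~s, so they are equivalent.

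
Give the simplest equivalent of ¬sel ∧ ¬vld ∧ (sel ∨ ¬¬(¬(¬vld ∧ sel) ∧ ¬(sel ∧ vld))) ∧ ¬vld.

¬sel ∧ ¬vld ∧ (sel ∨ ¬¬(¬(¬vld ∧ sel) ∧ ¬(sel ∧ vld))) ∧ ¬vld
= ¬sel ∧ ¬vld ∧ (sel ∨ ¬(¬vld ∧ sel ∨ sel ∧ vld)) ∧ ¬vld
= ¬sel ∧ ¬vld ∧ (sel ∨ ¬sel) ∧ ¬vld
= ¬sel ∧ ¬vld ∧ ¬vld
= ¬sel ∧ ¬vld

¬sel ∧ ¬vld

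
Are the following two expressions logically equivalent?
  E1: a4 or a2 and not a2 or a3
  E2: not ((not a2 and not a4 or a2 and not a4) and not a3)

E1: a4 or a2 and not a2 or a3
    = a4 or a3
E2: not ((not a2 and not a4 or a2 and not a4) and not a3)
    = not (not a4 and not a3)
    = a4 or a3
Both reduce to a4 or a3, so they are equivalent.

Yes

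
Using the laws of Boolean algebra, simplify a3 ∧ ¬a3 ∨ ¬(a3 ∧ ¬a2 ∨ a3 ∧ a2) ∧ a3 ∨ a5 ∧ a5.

a3 ∧ ¬a3 ∨ ¬(a3 ∧ ¬a2 ∨ a3 ∧ a2) ∧ a3 ∨ a5 ∧ a5
= a3 ∧ ¬a3 ∨ ¬a3 ∧ a3 ∨ a5 ∧ a5   — distribution
= a3 ∧ ¬a3 ∨ a5 ∧ a5   — complement / identity
= a5 ∧ a5   — complement / identity
= a5   — idempotence

a5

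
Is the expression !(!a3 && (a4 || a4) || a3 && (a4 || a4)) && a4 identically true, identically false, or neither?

!(!a3 && (a4 || a4) || a3 && (a4 || a4)) && a4
= !(a4 || a4) && a4
= !a4 && a4
= false

identically false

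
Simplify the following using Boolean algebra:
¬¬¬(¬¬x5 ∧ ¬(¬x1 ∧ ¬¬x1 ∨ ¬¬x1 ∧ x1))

¬x5 ∨ x1

¬¬¬(¬¬x5 ∧ ¬(¬x1 ∧ ¬¬x1 ∨ ¬¬x1 ∧ x1))
= ¬¬(¬x5 ∨ ¬x1 ∧ ¬¬x1 ∨ ¬¬x1 ∧ x1)   [De Morgan]
= ¬¬(¬x5 ∨ ¬¬x1)   [distribution]
= ¬¬(¬x5 ∨ x1)   [double negation]
= ¬x5 ∨ x1   [double negation]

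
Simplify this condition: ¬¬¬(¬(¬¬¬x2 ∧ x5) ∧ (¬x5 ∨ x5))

¬x2 ∧ x5

¬¬¬(¬(¬¬¬x2 ∧ x5) ∧ (¬x5 ∨ x5))
= ¬(¬(¬¬¬x2 ∧ x5) ∧ (¬x5 ∨ x5))   [double negation]
= ¬¬(¬¬¬x2 ∧ x5)   [complement / identity]
= ¬¬¬x2 ∧ x5   [double negation]
= ¬x2 ∧ x5   [double negation]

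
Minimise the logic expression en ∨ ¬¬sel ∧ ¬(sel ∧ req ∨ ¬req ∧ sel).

en

en ∨ ¬¬sel ∧ ¬(sel ∧ req ∨ ¬req ∧ sel)
= en ∨ ¬¬sel ∧ ¬sel
= en ∨ sel ∧ ¬sel
= en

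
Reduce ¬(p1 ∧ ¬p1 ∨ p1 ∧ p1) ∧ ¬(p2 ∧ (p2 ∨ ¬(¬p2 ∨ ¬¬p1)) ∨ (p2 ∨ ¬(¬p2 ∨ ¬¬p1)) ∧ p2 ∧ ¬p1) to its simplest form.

¬p1 ∧ ¬p2

¬(p1 ∧ ¬p1 ∨ p1 ∧ p1) ∧ ¬(p2 ∧ (p2 ∨ ¬(¬p2 ∨ ¬¬p1)) ∨ (p2 ∨ ¬(¬p2 ∨ ¬¬p1)) ∧ p2 ∧ ¬p1)
= ¬p1 ∧ ¬(p2 ∧ (p2 ∨ ¬(¬p2 ∨ ¬¬p1)) ∨ (p2 ∨ ¬(¬p2 ∨ ¬¬p1)) ∧ p2 ∧ ¬p1)   (distribution)
= ¬p1 ∧ ¬((p2 ∨ p2 ∧ ¬p1) ∧ (p2 ∨ ¬(¬p2 ∨ ¬¬p1)))   (distribution)
= ¬p1 ∧ ¬((p2 ∨ p2 ∧ ¬p1) ∧ (p2 ∨ p2 ∧ ¬p1))   (De Morgan)
= ¬p1 ∧ ¬(p2 ∨ p2 ∧ ¬p1)   (idempotence)
= ¬p1 ∧ ¬p2   (absorption)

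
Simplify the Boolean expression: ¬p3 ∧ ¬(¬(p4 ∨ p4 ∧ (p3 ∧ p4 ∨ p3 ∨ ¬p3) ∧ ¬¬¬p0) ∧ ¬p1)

¬p3 ∧ (p4 ∨ p1)

¬p3 ∧ ¬(¬(p4 ∨ p4 ∧ (p3 ∧ p4 ∨ p3 ∨ ¬p3) ∧ ¬¬¬p0) ∧ ¬p1)
= ¬p3 ∧ ¬(¬(p4 ∨ p4 ∧ (p3 ∧ p4 ∨ p3 ∨ ¬p3) ∧ ¬p0) ∧ ¬p1)
= ¬p3 ∧ ¬(¬(p4 ∨ p4 ∧ (p3 ∨ ¬p3) ∧ ¬p0) ∧ ¬p1)
= ¬p3 ∧ ¬(¬(p4 ∨ p4 ∧ ¬p0) ∧ ¬p1)
= ¬p3 ∧ ¬(¬p4 ∧ ¬p1)
= ¬p3 ∧ (p4 ∨ p1)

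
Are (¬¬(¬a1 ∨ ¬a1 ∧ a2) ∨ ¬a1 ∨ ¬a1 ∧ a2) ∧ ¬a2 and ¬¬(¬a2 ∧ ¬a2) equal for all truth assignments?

E1: (¬¬(¬a1 ∨ ¬a1 ∧ a2) ∨ ¬a1 ∨ ¬a1 ∧ a2) ∧ ¬a2
    = (¬a1 ∨ ¬a1 ∧ a2 ∨ ¬a1 ∨ ¬a1 ∧ a2) ∧ ¬a2   — double negation
    = (¬a1 ∨ ¬a1 ∧ a2) ∧ ¬a2   — idempotence
    = ¬a1 ∧ ¬a2   — absorption
E2: ¬¬(¬a2 ∧ ¬a2)
    = ¬(a2 ∨ a2)   — De Morgan
    = ¬a2   — idempotence
These differ: at a1=1, a2=0, E1 = 0 but E2 = 1.

No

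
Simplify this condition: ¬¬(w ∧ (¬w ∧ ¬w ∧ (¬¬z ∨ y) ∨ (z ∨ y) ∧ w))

¬¬(w ∧ (¬w ∧ ¬w ∧ (¬¬z ∨ y) ∨ (z ∨ y) ∧ w))
= ¬¬(w ∧ (¬w ∧ (¬¬z ∨ y) ∨ (z ∨ y) ∧ w))   [idempotence]
= ¬¬(w ∧ (¬w ∧ (z ∨ y) ∨ (z ∨ y) ∧ w))   [double negation]
= w ∧ (¬w ∧ (z ∨ y) ∨ (z ∨ y) ∧ w)   [double negation]
= w ∧ (z ∨ y)   [distribution]

w ∧ (z ∨ y)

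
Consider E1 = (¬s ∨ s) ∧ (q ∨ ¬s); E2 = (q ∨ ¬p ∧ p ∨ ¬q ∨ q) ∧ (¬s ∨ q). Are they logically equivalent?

E1: (¬s ∨ s) ∧ (q ∨ ¬s)
    = q ∨ ¬s   (complement / identity)
E2: (q ∨ ¬p ∧ p ∨ ¬q ∨ q) ∧ (¬s ∨ q)
    = (q ∨ ¬q ∨ q) ∧ (¬s ∨ q)   (complement / identity)
    = q ∨ (q ∨ ¬q) ∧ ¬s   (distribution)
    = q ∨ ¬s   (complement / identity)
Both reduce to q ∨ ¬s, so they are equivalent.

Yes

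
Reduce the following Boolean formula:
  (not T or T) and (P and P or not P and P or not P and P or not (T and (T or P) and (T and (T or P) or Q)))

(not T or T) and (P and P or not P and P or not P and P or not (T and (T or P) and (T and (T or P) or Q)))
= (not T or T) and (P and P or not P and P or not P and P or not (T and (T or P)))   — absorption
= (not T or T) and (P and P or not P and P or not (T and (T or P)))   — complement / identity
= (not T or T) and (P and P or not P and P or not T)   — absorption
= P and P or not P and P or not T   — complement / identity
= P or not T   — distribution

P or not T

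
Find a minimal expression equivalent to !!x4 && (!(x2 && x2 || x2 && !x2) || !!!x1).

x4 && (!x2 || !x1)

!!x4 && (!(x2 && x2 || x2 && !x2) || !!!x1)
= !!x4 && (!(x2 && x2 || x2 && !x2) || !x1)   [double negation]
= !!x4 && (!x2 || !x1)   [distribution]
= x4 && (!x2 || !x1)   [double negation]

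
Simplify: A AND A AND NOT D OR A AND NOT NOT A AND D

A

A AND A AND NOT D OR A AND NOT NOT A AND D
= A AND A AND NOT D OR A AND A AND D   [double negation]
= A AND A   [distribution]
= A   [idempotence]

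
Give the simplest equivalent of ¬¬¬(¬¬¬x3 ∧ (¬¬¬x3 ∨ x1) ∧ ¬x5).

x3 ∨ x5

¬¬¬(¬¬¬x3 ∧ (¬¬¬x3 ∨ x1) ∧ ¬x5)
= ¬¬¬(¬¬¬x3 ∧ ¬x5)
= ¬(¬¬¬x3 ∧ ¬x5)
= ¬¬x3 ∨ x5
= x3 ∨ x5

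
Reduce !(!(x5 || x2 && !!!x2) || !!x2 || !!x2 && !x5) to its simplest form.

!(!(x5 || x2 && !!!x2) || !!x2 || !!x2 && !x5)
= !(!(x5 || x2 && !!!x2) || !!x2)   (absorption)
= !(!(x5 || x2 && !x2) || !!x2)   (double negation)
= !(!x5 || !!x2)   (complement / identity)
= x5 && !x2   (De Morgan)

x5 && !x2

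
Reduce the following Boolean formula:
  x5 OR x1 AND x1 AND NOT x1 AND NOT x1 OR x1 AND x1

x5 OR x1

x5 OR x1 AND x1 AND NOT x1 AND NOT x1 OR x1 AND x1
= x5 OR x1 AND NOT x1 AND NOT x1 OR x1 AND x1   [idempotence]
= x5 OR x1 AND NOT x1 OR x1 AND x1   [idempotence]
= x5 OR x1   [distribution]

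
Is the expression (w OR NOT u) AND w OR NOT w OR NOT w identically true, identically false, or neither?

(w OR NOT u) AND w OR NOT w OR NOT w
= w OR NOT w OR NOT w   (absorption)
= w OR NOT w   (idempotence)
= TRUE   (complement)

identically true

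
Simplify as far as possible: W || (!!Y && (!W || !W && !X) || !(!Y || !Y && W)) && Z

W || Y && Z

W || (!!Y && (!W || !W && !X) || !(!Y || !Y && W)) && Z
= W || (!!Y && (!W || !W && !X) || !!Y) && Z
= W || (!!Y && !W || !!Y) && Z
= W || !!Y && Z
= W || Y && Z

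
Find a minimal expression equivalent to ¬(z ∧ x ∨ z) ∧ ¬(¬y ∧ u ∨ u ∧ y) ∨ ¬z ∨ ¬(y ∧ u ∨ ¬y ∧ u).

¬(z ∧ x ∨ z) ∧ ¬(¬y ∧ u ∨ u ∧ y) ∨ ¬z ∨ ¬(y ∧ u ∨ ¬y ∧ u)
= ¬(z ∧ x ∨ z) ∧ ¬(¬y ∧ u ∨ u ∧ y) ∨ ¬z ∨ ¬u   (distribution)
= ¬(z ∧ x ∨ z) ∧ ¬u ∨ ¬z ∨ ¬u   (distribution)
= ¬z ∧ ¬u ∨ ¬z ∨ ¬u   (absorption)
= ¬z ∨ ¬u   (absorption)

¬z ∨ ¬u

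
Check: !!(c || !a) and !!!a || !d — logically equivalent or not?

E1: !!(c || !a)
    = c || !a   — double negation
E2: !!!a || !d
    = !a || !d   — double negation
These differ: at a=1, c=0, d=0, E1 = 0 but E2 = 1.

No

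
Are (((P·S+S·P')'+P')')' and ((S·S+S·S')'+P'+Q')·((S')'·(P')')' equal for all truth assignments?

E1: (((P·S+S·P')'+P')')'
    = ((S'+P')')'
    = S'+P'
E2: ((S·S+S·S')'+P'+Q')·((S')'·(P')')'
    = (S'+P'+Q')·((S')'·(P')')'
    = (S'+P'+Q')·(S'+P')
    = S'+P'
Both reduce to S'+P', so they are equivalent.

Yes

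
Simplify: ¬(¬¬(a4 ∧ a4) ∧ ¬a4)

¬(¬¬(a4 ∧ a4) ∧ ¬a4)
= ¬(a4 ∧ a4) ∨ a4
= ¬a4 ∨ a4
= True

True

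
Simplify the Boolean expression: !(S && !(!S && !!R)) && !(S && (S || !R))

!(S && !(!S && !!R)) && !(S && (S || !R))
= !(S && (S || !R)) && !(S && (S || !R))   (De Morgan)
= !(S && (S || !R))   (idempotence)
= !S   (absorption)

!S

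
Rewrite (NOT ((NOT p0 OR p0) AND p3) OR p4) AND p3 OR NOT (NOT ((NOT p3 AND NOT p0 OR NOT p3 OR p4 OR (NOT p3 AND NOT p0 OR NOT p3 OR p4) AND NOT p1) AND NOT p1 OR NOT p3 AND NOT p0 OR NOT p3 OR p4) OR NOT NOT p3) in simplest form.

NOT p3 OR p4

(NOT ((NOT p0 OR p0) AND p3) OR p4) AND p3 OR NOT (NOT ((NOT p3 AND NOT p0 OR NOT p3 OR p4 OR (NOT p3 AND NOT p0 OR NOT p3 OR p4) AND NOT p1) AND NOT p1 OR NOT p3 AND NOT p0 OR NOT p3 OR p4) OR NOT NOT p3)
= (NOT ((NOT p0 OR p0) AND p3) OR p4) AND p3 OR NOT (NOT ((NOT p3 AND NOT p0 OR NOT p3 OR p4) AND NOT p1 OR NOT p3 AND NOT p0 OR NOT p3 OR p4) OR NOT NOT p3)
= (NOT p3 OR p4) AND p3 OR NOT (NOT ((NOT p3 AND NOT p0 OR NOT p3 OR p4) AND NOT p1 OR NOT p3 AND NOT p0 OR NOT p3 OR p4) OR NOT NOT p3)
= (NOT p3 OR p4) AND p3 OR NOT (NOT (NOT p3 AND NOT p0 OR NOT p3 OR p4) OR NOT NOT p3)
= (NOT p3 OR p4) AND p3 OR (NOT p3 AND NOT p0 OR NOT p3 OR p4) AND NOT p3
= (NOT p3 OR p4) AND p3 OR (NOT p3 OR p4) AND NOT p3
= NOT p3 OR p4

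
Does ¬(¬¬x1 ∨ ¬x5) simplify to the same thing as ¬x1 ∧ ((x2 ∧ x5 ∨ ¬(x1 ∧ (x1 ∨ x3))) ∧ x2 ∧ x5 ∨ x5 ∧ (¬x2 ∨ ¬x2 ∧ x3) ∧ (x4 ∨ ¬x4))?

Yes

E1: ¬(¬¬x1 ∨ ¬x5)
    = ¬x1 ∧ x5
E2: ¬x1 ∧ ((x2 ∧ x5 ∨ ¬(x1 ∧ (x1 ∨ x3))) ∧ x2 ∧ x5 ∨ x5 ∧ (¬x2 ∨ ¬x2 ∧ x3) ∧ (x4 ∨ ¬x4))
    = ¬x1 ∧ ((x2 ∧ x5 ∨ ¬(x1 ∧ (x1 ∨ x3))) ∧ x2 ∧ x5 ∨ x5 ∧ (¬x2 ∨ ¬x2 ∧ x3))
    = ¬x1 ∧ ((x2 ∧ x5 ∨ ¬x1) ∧ x2 ∧ x5 ∨ x5 ∧ (¬x2 ∨ ¬x2 ∧ x3))
    = ¬x1 ∧ ((x2 ∧ x5 ∨ ¬x1) ∧ x2 ∧ x5 ∨ x5 ∧ ¬x2)
    = ¬x1 ∧ (x2 ∧ x5 ∨ x5 ∧ ¬x2)
    = ¬x1 ∧ x5
Both reduce to ¬x1 ∧ x5, so they are equivalent.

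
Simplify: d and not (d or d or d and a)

d and not (d or d or d and a)
= d and not (d or d)
= d and not d
= False

False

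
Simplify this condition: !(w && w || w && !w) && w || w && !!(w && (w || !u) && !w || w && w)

!(w && w || w && !w) && w || w && !!(w && (w || !u) && !w || w && w)
= !(w && w || w && !w) && w || w && !!(w && !w || w && w)   (absorption)
= !(w && w || w && !w) && w || w && !!w   (distribution)
= !(w && w || w && !w) && w || w && w   (double negation)
= !w && w || w && w   (distribution)
= w   (distribution)

w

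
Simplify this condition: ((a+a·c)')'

a

((a+a·c)')'
= a+a·c   — double negation
= a   — absorption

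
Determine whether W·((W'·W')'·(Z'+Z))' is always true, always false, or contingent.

W·((W'·W')'·(Z'+Z))'
= W·((W+W)·(Z'+Z))'   — De Morgan
= W·(W·(Z'+Z))'   — idempotence
= W·W'   — complement / identity
= 0   — complement

always false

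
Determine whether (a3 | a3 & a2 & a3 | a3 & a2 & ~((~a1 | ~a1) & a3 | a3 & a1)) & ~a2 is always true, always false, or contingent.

(a3 | a3 & a2 & a3 | a3 & a2 & ~((~a1 | ~a1) & a3 | a3 & a1)) & ~a2
= (a3 | a3 & a2 & a3 | a3 & a2 & ~(~a1 & a3 | a3 & a1)) & ~a2   — idempotence
= (a3 | a3 & a2 & a3 | a3 & a2 & ~a3) & ~a2   — distribution
= (a3 | a3 & a2) & ~a2   — distribution
= a3 & ~a2   — absorption
This depends on a2, a3, so it is not a constant.

contingent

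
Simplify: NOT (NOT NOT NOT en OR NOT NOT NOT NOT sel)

NOT (NOT NOT NOT en OR NOT NOT NOT NOT sel)
= NOT (NOT en OR NOT NOT NOT NOT sel)   [double negation]
= NOT (NOT en OR NOT NOT sel)   [double negation]
= en AND NOT sel   [De Morgan]

en AND NOT sel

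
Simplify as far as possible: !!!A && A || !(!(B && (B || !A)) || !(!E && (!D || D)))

!!!A && A || !(!(B && (B || !A)) || !(!E && (!D || D)))
= !!!A && A || !(!B || !(!E && (!D || D)))   (absorption)
= !A && A || !(!B || !(!E && (!D || D)))   (double negation)
= !A && A || !(!B || !!E)   (complement / identity)
= !A && A || B && !E   (De Morgan)
= B && !E   (complement / identity)

B && !E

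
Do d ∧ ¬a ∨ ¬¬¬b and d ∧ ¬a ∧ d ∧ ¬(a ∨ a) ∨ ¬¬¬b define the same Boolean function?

E1: d ∧ ¬a ∨ ¬¬¬b
    = d ∧ ¬a ∨ ¬b
E2: d ∧ ¬a ∧ d ∧ ¬(a ∨ a) ∨ ¬¬¬b
    = d ∧ ¬a ∧ d ∧ ¬a ∨ ¬¬¬b
    = d ∧ ¬a ∧ d ∧ ¬a ∨ ¬b
    = d ∧ ¬a ∨ ¬b
Both reduce to d ∧ ¬a ∨ ¬b, so they are equivalent.

Yes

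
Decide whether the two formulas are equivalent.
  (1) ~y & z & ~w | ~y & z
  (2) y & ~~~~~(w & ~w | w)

E1: ~y & z & ~w | ~y & z
    = ~y & z   (absorption)
E2: y & ~~~~~(w & ~w | w)
    = y & ~~~(w & ~w | w)   (double negation)
    = y & ~~~w   (complement / identity)
    = y & ~w   (double negation)
These differ: at w=0, y=0, z=1, E1 = 1 but E2 = 0.

No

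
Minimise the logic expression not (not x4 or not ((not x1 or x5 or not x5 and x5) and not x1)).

x4 and not x1

not (not x4 or not ((not x1 or x5 or not x5 and x5) and not x1))
= x4 and (not x1 or x5 or not x5 and x5) and not x1   — De Morgan
= x4 and (not x1 or x5) and not x1   — complement / identity
= x4 and not x1   — absorption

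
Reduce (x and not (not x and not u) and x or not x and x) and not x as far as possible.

(x and not (not x and not u) and x or not x and x) and not x
= (x and (x or u) and x or not x and x) and not x   (De Morgan)
= (x and x or not x and x) and not x   (absorption)
= x and not x   (distribution)
= False   (complement)

False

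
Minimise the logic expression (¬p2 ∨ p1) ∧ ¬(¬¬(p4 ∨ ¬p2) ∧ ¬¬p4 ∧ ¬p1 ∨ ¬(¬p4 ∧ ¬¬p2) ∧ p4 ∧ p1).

(¬p2 ∨ p1) ∧ ¬(¬¬(p4 ∨ ¬p2) ∧ ¬¬p4 ∧ ¬p1 ∨ ¬(¬p4 ∧ ¬¬p2) ∧ p4 ∧ p1)
= (¬p2 ∨ p1) ∧ ¬(¬¬(p4 ∨ ¬p2) ∧ ¬¬p4 ∧ ¬p1 ∨ (p4 ∨ ¬p2) ∧ p4 ∧ p1)   [De Morgan]
= (¬p2 ∨ p1) ∧ ¬(¬¬(p4 ∨ ¬p2) ∧ p4 ∧ ¬p1 ∨ (p4 ∨ ¬p2) ∧ p4 ∧ p1)   [double negation]
= (¬p2 ∨ p1) ∧ ¬((p4 ∨ ¬p2) ∧ p4 ∧ ¬p1 ∨ (p4 ∨ ¬p2) ∧ p4 ∧ p1)   [double negation]
= (¬p2 ∨ p1) ∧ ¬((p4 ∨ ¬p2) ∧ p4)   [distribution]
= (¬p2 ∨ p1) ∧ ¬p4   [absorption]

(¬p2 ∨ p1) ∧ ¬p4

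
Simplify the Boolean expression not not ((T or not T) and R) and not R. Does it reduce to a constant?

not not ((T or not T) and R) and not R
= (T or not T) and R and not R
= R and not R
= False

False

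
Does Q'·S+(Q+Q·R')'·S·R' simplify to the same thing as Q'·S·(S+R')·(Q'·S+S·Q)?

E1: Q'·S+(Q+Q·R')'·S·R'
    = Q'·S+Q'·S·R'
    = Q'·S
E2: Q'·S·(S+R')·(Q'·S+S·Q)
    = Q'·S·(S+R')·S
    = Q'·S·S
    = Q'·S
Both reduce to Q'·S, so they are equivalent.

Yes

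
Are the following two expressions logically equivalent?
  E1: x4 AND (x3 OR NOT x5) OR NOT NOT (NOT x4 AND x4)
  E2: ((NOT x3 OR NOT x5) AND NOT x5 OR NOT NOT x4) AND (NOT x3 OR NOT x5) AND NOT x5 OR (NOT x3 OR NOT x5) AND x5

No

E1: x4 AND (x3 OR NOT x5) OR NOT NOT (NOT x4 AND x4)
    = x4 AND (x3 OR NOT x5) OR NOT x4 AND x4   [double negation]
    = x4 AND (x3 OR NOT x5)   [complement / identity]
E2: ((NOT x3 OR NOT x5) AND NOT x5 OR NOT NOT x4) AND (NOT x3 OR NOT x5) AND NOT x5 OR (NOT x3 OR NOT x5) AND x5
    = ((NOT x3 OR NOT x5) AND NOT x5 OR x4) AND (NOT x3 OR NOT x5) AND NOT x5 OR (NOT x3 OR NOT x5) AND x5   [double negation]
    = (NOT x3 OR NOT x5) AND NOT x5 OR (NOT x3 OR NOT x5) AND x5   [absorption]
    = NOT x3 OR NOT x5   [distribution]
These differ: at x3=0, x4=0, x5=0, E1 = 0 but E2 = 1.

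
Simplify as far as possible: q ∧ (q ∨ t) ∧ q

q ∧ (q ∨ t) ∧ q
= q ∧ q   [absorption]
= q   [idempotence]

q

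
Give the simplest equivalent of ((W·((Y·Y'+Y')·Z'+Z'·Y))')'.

((W·((Y·Y'+Y')·Z'+Z'·Y))')'
= W·((Y·Y'+Y')·Z'+Z'·Y)
= W·(Y'·Z'+Z'·Y)
= W·(Y'+Y)·Z'
= W·Z'

W·Z'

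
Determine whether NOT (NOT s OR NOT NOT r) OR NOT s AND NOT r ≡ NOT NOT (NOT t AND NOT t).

No

E1: NOT (NOT s OR NOT NOT r) OR NOT s AND NOT r
    = s AND NOT r OR NOT s AND NOT r
    = NOT r
E2: NOT NOT (NOT t AND NOT t)
    = NOT (t OR t)
    = NOT t
These differ: at r=1, s=0, t=0, E1 = 0 but E2 = 1.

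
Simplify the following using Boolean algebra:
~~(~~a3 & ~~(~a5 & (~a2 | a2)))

~~(~~a3 & ~~(~a5 & (~a2 | a2)))
= ~(~a3 | ~(~a5 & (~a2 | a2)))   — De Morgan
= ~(~a3 | ~~a5)   — complement / identity
= a3 & ~a5   — De Morgan

a3 & ~a5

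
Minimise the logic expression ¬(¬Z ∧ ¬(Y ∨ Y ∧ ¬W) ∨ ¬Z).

¬(¬Z ∧ ¬(Y ∨ Y ∧ ¬W) ∨ ¬Z)
= ¬(¬Z ∧ ¬Y ∨ ¬Z)   — absorption
= ¬¬Z   — absorption
= Z   — double negation

Z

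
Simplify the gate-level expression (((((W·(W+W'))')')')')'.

(((((W·(W+W'))')')')')'
= (((W·(W+W'))')')'
= (W·(W+W'))'
= W'

W'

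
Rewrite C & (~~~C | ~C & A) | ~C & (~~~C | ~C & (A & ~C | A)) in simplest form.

~C

C & (~~~C | ~C & A) | ~C & (~~~C | ~C & (A & ~C | A))
= C & (~~~C | ~C & A) | ~C & (~~~C | ~C & A)   (absorption)
= ~~~C | ~C & A   (distribution)
= ~C | ~C & A   (double negation)
= ~C   (absorption)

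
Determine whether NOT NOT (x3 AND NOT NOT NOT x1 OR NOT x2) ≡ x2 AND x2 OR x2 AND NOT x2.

No

E1: NOT NOT (x3 AND NOT NOT NOT x1 OR NOT x2)
    = x3 AND NOT NOT NOT x1 OR NOT x2   [double negation]
    = x3 AND NOT x1 OR NOT x2   [double negation]
E2: x2 AND x2 OR x2 AND NOT x2
    = x2   [distribution]
These differ: at x1=1, x2=0, x3=0, E1 = 1 but E2 = 0.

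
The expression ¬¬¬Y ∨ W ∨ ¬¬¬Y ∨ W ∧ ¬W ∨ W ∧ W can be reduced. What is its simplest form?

¬Y ∨ W

¬¬¬Y ∨ W ∨ ¬¬¬Y ∨ W ∧ ¬W ∨ W ∧ W
= ¬¬¬Y ∨ W ∨ ¬¬¬Y ∨ W   (distribution)
= ¬¬¬Y ∨ W   (idempotence)
= ¬Y ∨ W   (double negation)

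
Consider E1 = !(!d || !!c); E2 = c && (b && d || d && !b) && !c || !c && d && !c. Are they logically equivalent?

E1: !(!d || !!c)
    = d && !c   [De Morgan]
E2: c && (b && d || d && !b) && !c || !c && d && !c
    = c && d && !c || !c && d && !c   [distribution]
    = d && !c   [distribution]
Both reduce to d && !c, so they are equivalent.

Yes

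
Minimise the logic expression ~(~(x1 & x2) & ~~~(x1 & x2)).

x1 & x2

~(~(x1 & x2) & ~~~(x1 & x2))
= ~(~(x1 & x2) & ~(x1 & x2))
= x1 & x2 | x1 & x2
= x1 & x2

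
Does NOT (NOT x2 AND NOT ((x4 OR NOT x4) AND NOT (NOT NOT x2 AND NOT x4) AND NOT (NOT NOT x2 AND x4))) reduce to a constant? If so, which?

yes, True

NOT (NOT x2 AND NOT ((x4 OR NOT x4) AND NOT (NOT NOT x2 AND NOT x4) AND NOT (NOT NOT x2 AND x4)))
= NOT (NOT x2 AND NOT (NOT (NOT NOT x2 AND NOT x4) AND NOT (NOT NOT x2 AND x4)))
= NOT (NOT x2 AND (NOT NOT x2 AND NOT x4 OR NOT NOT x2 AND x4))
= NOT (NOT x2 AND NOT NOT x2)
= x2 OR NOT x2
= TRUE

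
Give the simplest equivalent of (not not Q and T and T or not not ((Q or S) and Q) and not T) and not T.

(not not Q and T and T or not not ((Q or S) and Q) and not T) and not T
= (not not Q and T and T or not not Q and not T) and not T   [absorption]
= (not not Q and T or not not Q and not T) and not T   [idempotence]
= not not Q and not T   [distribution]
= Q and not T   [double negation]

Q and not T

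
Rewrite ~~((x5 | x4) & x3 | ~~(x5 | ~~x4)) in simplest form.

x5 | x4

~~((x5 | x4) & x3 | ~~(x5 | ~~x4))
= ~~((x5 | x4) & x3 | ~~(x5 | x4))   (double negation)
= ~~((x5 | x4) & x3 | x5 | x4)   (double negation)
= (x5 | x4) & x3 | x5 | x4   (double negation)
= x5 | x4   (absorption)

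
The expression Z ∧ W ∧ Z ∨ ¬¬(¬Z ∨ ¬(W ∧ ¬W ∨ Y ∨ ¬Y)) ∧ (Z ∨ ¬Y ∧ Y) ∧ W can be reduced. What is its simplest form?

Z ∧ W

Z ∧ W ∧ Z ∨ ¬¬(¬Z ∨ ¬(W ∧ ¬W ∨ Y ∨ ¬Y)) ∧ (Z ∨ ¬Y ∧ Y) ∧ W
= Z ∧ W ∧ Z ∨ ¬¬(¬Z ∨ ¬(W ∧ ¬W ∨ Y ∨ ¬Y)) ∧ Z ∧ W   [complement / identity]
= Z ∧ W ∧ Z ∨ ¬¬(¬Z ∨ ¬(Y ∨ ¬Y)) ∧ Z ∧ W   [complement / identity]
= Z ∧ W ∧ Z ∨ ¬(Z ∧ (Y ∨ ¬Y)) ∧ Z ∧ W   [De Morgan]
= Z ∧ W ∧ Z ∨ ¬Z ∧ Z ∧ W   [complement / identity]
= Z ∧ W   [distribution]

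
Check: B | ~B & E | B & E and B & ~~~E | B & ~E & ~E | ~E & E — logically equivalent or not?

No

E1: B | ~B & E | B & E
    = B | E   — distribution
E2: B & ~~~E | B & ~E & ~E | ~E & E
    = B & ~E | B & ~E & ~E | ~E & E   — double negation
    = B & ~E | B & ~E & ~E   — complement / identity
    = B & ~E   — absorption
These differ: at B=0, E=1, E1 = 1 but E2 = 0.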